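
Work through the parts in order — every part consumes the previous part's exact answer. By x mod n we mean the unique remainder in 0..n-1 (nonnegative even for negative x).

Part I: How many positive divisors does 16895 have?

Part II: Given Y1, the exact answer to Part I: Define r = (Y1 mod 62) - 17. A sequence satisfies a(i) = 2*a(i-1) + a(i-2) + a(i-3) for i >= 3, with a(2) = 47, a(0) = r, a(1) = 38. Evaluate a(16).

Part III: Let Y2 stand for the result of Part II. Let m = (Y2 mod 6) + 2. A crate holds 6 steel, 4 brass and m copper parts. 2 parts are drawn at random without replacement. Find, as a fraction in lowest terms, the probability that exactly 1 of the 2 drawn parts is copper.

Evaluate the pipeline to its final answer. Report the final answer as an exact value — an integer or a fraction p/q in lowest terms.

Part I: 16895 = 5 * 31 * 109; number of divisors = (1+1) * (1+1) * (1+1) = 8; answer 8
Part II: Y1 = 8; r = -9; a(3) = 2*(47) + 1*(38) + 1*(-9) = 123; iterating: a(3)=123, a(4)=331, a(5)=832, a(6)=2118, a(7)=5399, a(8)=13748, a(9)=35013, a(10)=89173, a(11)=227107, a(12)=578400, a(13)=1473080, a(14)=3751667, a(15)=9554814, a(16)=24334375; answer 24334375
Part III: Y2 = 24334375; m = 3; total draws C(13,2) = 78; favorable C(3,1)*C(10,1) = 30; P = 5/13; answer 5/13

5/13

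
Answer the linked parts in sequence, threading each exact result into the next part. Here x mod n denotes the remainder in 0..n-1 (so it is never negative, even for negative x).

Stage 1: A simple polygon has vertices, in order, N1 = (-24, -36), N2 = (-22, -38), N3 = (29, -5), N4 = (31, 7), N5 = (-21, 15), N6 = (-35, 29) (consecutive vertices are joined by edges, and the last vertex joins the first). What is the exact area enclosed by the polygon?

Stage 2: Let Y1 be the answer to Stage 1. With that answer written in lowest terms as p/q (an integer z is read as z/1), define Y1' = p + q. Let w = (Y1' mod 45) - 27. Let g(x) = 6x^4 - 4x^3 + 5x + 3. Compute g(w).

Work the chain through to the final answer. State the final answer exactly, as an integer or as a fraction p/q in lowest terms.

42240

Stage 1: cross terms: (-24*-38 - -22*-36)=120, (-22*-5 - 29*-38)=1212, (29*7 - 31*-5)=358, (31*15 - -21*7)=612, (-21*29 - -35*15)=-84, (-35*-36 - -24*29)=1956; twice the area = |4174| = 4174; area = 2087; answer 2087
Stage 2: Y1 = 2087; threaded value p + q = 2088; w = -9; 6*(-9)^4 - 4*(-9)^3 + 5*(-9)^1 + 3 = (39366) + (2916) + (-45) + (3) = 42240; answer 42240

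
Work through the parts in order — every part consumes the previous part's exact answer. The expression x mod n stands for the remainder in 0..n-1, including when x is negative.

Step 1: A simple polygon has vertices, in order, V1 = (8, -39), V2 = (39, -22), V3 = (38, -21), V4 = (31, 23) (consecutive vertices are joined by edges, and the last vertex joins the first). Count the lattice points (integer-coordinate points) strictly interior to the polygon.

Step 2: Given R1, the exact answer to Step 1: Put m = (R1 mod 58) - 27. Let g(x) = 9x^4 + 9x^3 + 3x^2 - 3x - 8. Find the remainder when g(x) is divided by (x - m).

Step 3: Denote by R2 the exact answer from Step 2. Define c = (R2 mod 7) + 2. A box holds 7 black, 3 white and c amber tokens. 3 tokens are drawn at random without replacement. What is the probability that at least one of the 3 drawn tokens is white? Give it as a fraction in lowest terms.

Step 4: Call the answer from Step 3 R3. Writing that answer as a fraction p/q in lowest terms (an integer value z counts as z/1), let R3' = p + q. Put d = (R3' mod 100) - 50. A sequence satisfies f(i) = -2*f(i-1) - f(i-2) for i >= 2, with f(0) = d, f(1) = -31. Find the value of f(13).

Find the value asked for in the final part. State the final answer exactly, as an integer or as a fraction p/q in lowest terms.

-799

Step 1: cross terms: (8*-22 - 39*-39)=1345, (39*-21 - 38*-22)=17, (38*23 - 31*-21)=1525, (31*-39 - 8*23)=-1393; twice the area = |1494| = 1494; area = 747; boundary points = 1 + 1 + 1 + 1 = 4; strictly interior points = area - boundary/2 + 1 = 746; answer 746
Step 2: R1 = 746; m = 23; remainder = value at the root: 9*(23)^4 + 9*(23)^3 + 3*(23)^2 - 3*(23)^1 - 8 = (2518569) + (109503) + (1587) + (-69) + (-8) = 2629582; answer 2629582
Step 3: R2 = 2629582; c = 6; total draws C(16,3) = 560; complement C(13,3) = 286; favorable 560 - 286 = 274; P = 137/280; answer 137/280
Step 4: R3 = 137/280; threaded value p + q = 417; d = -33; f(2) = -2*(-31) - 1*(-33) = 95; iterating: f(2)=95, f(3)=-159, f(4)=223, f(5)=-287, f(6)=351, f(7)=-415, f(8)=479, f(9)=-543, f(10)=607, f(11)=-671, f(12)=735, f(13)=-799; answer -799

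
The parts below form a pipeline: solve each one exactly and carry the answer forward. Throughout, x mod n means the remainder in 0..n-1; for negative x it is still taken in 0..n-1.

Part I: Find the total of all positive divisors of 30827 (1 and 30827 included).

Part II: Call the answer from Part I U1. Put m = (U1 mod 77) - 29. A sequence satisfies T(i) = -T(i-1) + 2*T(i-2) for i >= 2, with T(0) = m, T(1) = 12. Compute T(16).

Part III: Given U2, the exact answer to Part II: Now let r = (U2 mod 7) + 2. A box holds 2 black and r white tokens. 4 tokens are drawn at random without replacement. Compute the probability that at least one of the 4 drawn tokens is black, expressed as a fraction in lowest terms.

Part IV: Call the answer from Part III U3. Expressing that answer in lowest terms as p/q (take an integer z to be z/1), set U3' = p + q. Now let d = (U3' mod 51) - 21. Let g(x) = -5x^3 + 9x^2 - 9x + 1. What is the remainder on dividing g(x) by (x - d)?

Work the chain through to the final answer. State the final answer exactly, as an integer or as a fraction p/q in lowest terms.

-211

Part I: 30827 = 29 * 1063; sigma = (1 + 29) * (1 + 1063) = 30 * 1064 = 31920; answer 31920
Part II: U1 = 31920; m = 13; T(2) = -1*(12) + 2*(13) = 14; iterating: T(2)=14, T(3)=10, T(4)=18, T(5)=2, T(6)=34, T(7)=-30, T(8)=98, T(9)=-158, T(10)=354, T(11)=-670, T(12)=1378, T(13)=-2718, T(14)=5474, T(15)=-10910, T(16)=21858; answer 21858
Part III: U2 = 21858; r = 6; total draws C(8,4) = 70; complement C(6,4) = 15; favorable 70 - 15 = 55; P = 11/14; answer 11/14
Part IV: U3 = 11/14; threaded value p + q = 25; d = 4; remainder = value at the root: -5*(4)^3 + 9*(4)^2 - 9*(4)^1 + 1 = (-320) + (144) + (-36) + (1) = -211; answer -211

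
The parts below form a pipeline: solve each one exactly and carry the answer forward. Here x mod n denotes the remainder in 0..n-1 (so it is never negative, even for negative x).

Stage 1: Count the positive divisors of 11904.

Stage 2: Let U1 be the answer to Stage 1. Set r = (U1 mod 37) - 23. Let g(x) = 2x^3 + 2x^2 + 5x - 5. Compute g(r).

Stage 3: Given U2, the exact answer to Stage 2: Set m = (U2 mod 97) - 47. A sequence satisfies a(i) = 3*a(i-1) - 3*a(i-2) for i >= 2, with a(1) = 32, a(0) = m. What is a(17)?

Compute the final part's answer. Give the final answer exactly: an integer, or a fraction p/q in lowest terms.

Stage 1: 11904 = 2^7 * 3 * 31; number of divisors = (7+1) * (1+1) * (1+1) = 32; answer 32
Stage 2: U1 = 32; r = 9; 2*(9)^3 + 2*(9)^2 + 5*(9)^1 - 5 = (1458) + (162) + (45) + (-5) = 1660; answer 1660
Stage 3: U2 = 1660; m = -36; a(2) = 3*(32) - 3*(-36) = 204; iterating: a(2)=204, a(3)=516, a(4)=936, a(5)=1260, a(6)=972, a(7)=-864, a(8)=-5508, a(9)=-13932, a(10)=-25272, a(11)=-34020, a(12)=-26244, a(13)=23328, a(14)=148716, a(15)=376164, a(16)=682344, a(17)=918540; answer 918540

918540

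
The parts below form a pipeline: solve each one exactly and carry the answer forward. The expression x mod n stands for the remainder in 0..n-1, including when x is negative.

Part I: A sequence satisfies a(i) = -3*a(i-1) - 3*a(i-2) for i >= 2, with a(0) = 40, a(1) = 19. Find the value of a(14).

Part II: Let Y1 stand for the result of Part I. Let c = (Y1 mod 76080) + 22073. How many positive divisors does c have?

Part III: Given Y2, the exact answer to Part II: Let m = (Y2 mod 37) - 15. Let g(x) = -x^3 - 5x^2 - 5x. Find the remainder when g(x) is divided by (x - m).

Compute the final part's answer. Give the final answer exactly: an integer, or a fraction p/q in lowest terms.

Part I: a(2) = -3*(19) - 3*(40) = -177; iterating: a(2)=-177, a(3)=474, a(4)=-891, a(5)=1251, a(6)=-1080, a(7)=-513, a(8)=4779, a(9)=-12798, a(10)=24057, a(11)=-33777, a(12)=29160, a(13)=13851, a(14)=-129033; answer -129033
Part II: Y1 = -129033; c = 45200; 45200 = 2^4 * 5^2 * 113; number of divisors = (4+1) * (2+1) * (1+1) = 30; answer 30
Part III: Y2 = 30; m = 15; remainder = value at the root: -1*(15)^3 - 5*(15)^2 - 5*(15)^1 = (-3375) + (-1125) + (-75) = -4575; answer -4575

-4575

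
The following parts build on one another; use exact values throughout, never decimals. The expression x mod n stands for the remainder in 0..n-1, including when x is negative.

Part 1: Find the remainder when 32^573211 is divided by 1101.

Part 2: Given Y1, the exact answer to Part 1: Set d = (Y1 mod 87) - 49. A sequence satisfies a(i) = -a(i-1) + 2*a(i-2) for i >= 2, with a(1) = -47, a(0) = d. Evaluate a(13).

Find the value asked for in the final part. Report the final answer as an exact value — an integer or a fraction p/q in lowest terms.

-172037

Part 1: squarings mod 1101: 32^1=32, 32^2=1024, 32^4=424, 32^8=313, 32^16=1081, 32^32=400, 32^64=355, 32^128=511, 32^256=184, 32^512=826, 32^1024=757, 32^2048=529, 32^4096=187, 32^8192=838, 32^16384=907, 32^32768=202, 32^65536=67, 32^131072=85, 32^262144=619, 32^524288=13; 32^573211 = 32^1 * 32^2 * 32^8 * 32^16 * 32^256 * 32^512 * 32^1024 * 32^2048 * 32^4096 * 32^8192 * 32^32768 * 32^524288 = 1022 (mod 1101); answer 1022
Part 2: Y1 = 1022; d = 16; a(2) = -1*(-47) + 2*(16) = 79; iterating: a(2)=79, a(3)=-173, a(4)=331, a(5)=-677, a(6)=1339, a(7)=-2693, a(8)=5371, a(9)=-10757, a(10)=21499, a(11)=-43013, a(12)=86011, a(13)=-172037; answer -172037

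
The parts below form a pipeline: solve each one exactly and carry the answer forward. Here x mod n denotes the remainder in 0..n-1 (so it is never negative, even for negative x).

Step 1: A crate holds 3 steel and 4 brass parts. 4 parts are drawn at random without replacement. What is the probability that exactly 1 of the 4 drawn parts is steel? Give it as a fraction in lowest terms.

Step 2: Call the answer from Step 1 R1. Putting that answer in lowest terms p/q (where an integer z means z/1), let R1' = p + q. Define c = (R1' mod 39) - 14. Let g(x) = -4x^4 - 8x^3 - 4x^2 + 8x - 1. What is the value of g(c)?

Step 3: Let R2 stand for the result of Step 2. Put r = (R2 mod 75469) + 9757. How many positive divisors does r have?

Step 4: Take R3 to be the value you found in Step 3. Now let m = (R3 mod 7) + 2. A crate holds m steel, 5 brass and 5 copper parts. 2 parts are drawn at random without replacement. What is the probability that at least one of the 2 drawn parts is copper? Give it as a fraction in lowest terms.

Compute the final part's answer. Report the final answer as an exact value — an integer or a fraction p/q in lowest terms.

Step 1: total draws C(7,4) = 35; favorable C(3,1)*C(4,3) = 12; P = 12/35; answer 12/35
Step 2: R1 = 12/35; threaded value p + q = 47; c = -6; -4*(-6)^4 - 8*(-6)^3 - 4*(-6)^2 + 8*(-6)^1 - 1 = (-5184) + (1728) + (-144) + (-48) + (-1) = -3649; answer -3649
Step 3: R2 = -3649; r = 81577; 81577 = 29^2 * 97; number of divisors = (2+1) * (1+1) = 6; answer 6
Step 4: R3 = 6; m = 8; total draws C(18,2) = 153; complement C(13,2) = 78; favorable 153 - 78 = 75; P = 25/51; answer 25/51

25/51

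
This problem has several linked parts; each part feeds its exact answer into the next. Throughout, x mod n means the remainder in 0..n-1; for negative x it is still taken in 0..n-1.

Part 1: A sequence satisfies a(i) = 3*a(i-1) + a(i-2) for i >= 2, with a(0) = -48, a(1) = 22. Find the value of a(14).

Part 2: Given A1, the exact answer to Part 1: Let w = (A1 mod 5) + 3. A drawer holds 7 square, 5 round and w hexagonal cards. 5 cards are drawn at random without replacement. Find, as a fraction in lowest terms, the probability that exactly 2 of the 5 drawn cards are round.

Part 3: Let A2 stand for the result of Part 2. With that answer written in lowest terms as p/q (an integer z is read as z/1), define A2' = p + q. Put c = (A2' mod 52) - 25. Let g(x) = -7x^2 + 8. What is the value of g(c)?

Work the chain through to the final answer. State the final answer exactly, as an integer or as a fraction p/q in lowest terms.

-4024

Part 1: a(2) = 3*(22) + 1*(-48) = 18; iterating: a(2)=18, a(3)=76, a(4)=246, a(5)=814, a(6)=2688, a(7)=8878, a(8)=29322, a(9)=96844, a(10)=319854, a(11)=1056406, a(12)=3489072, a(13)=11523622, a(14)=38059938; answer 38059938
Part 2: A1 = 38059938; w = 6; total draws C(18,5) = 8568; favorable C(5,2)*C(13,3) = 2860; P = 715/2142; answer 715/2142
Part 3: A2 = 715/2142; threaded value p + q = 2857; c = 24; -7*(24)^2 + 8 = (-4032) + (8) = -4024; answer -4024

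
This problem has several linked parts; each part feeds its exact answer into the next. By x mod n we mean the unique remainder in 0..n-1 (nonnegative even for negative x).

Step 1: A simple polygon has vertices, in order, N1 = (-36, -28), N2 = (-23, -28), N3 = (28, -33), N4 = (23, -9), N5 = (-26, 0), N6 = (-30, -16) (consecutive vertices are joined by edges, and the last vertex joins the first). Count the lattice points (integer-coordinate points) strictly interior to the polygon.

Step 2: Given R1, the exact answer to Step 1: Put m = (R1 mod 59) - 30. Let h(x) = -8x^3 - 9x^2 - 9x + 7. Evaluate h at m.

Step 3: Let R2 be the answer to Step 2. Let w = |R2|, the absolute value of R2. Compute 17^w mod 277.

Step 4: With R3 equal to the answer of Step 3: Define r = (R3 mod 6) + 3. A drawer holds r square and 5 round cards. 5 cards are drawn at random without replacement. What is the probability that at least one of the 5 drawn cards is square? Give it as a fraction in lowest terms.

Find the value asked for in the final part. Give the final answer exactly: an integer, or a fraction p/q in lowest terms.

Step 1: cross terms: (-36*-28 - -23*-28)=364, (-23*-33 - 28*-28)=1543, (28*-9 - 23*-33)=507, (23*0 - -26*-9)=-234, (-26*-16 - -30*0)=416, (-30*-28 - -36*-16)=264; twice the area = |2860| = 2860; area = 1430; boundary points = 13 + 1 + 1 + 1 + 4 + 6 = 26; strictly interior points = area - boundary/2 + 1 = 1418; answer 1418
Step 2: R1 = 1418; m = -28; -8*(-28)^3 - 9*(-28)^2 - 9*(-28)^1 + 7 = (175616) + (-7056) + (252) + (7) = 168819; answer 168819
Step 3: R2 = 168819; w = 168819; squarings mod 277: 17^1=17, 17^2=12, 17^4=144, 17^8=238, 17^16=136, 17^32=214, 17^64=91, 17^128=248, 17^256=10, 17^512=100, 17^1024=28, 17^2048=230, 17^4096=270, 17^8192=49, 17^16384=185, 17^32768=154, 17^65536=171, 17^131072=156; 17^168819 = 17^1 * 17^2 * 17^16 * 17^32 * 17^64 * 17^256 * 17^512 * 17^4096 * 17^32768 * 17^131072 = 42 (mod 277); answer 42
Step 4: R3 = 42; r = 3; total draws C(8,5) = 56; complement C(5,5) = 1; favorable 56 - 1 = 55; P = 55/56; answer 55/56

55/56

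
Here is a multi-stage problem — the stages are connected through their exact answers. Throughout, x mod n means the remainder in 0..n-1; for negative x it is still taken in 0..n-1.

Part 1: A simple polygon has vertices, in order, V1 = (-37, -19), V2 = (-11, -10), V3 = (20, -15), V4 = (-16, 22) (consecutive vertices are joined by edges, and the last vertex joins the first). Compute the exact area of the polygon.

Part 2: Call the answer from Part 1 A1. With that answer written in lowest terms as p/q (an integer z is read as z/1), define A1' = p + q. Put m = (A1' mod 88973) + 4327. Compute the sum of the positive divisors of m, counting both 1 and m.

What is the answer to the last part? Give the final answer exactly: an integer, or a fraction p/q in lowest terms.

Part 1: cross terms: (-37*-10 - -11*-19)=161, (-11*-15 - 20*-10)=365, (20*22 - -16*-15)=200, (-16*-19 - -37*22)=1118; twice the area = |1844| = 1844; area = 922; answer 922
Part 2: A1 = 922; threaded value p + q = 923; m = 5250; 5250 = 2 * 3 * 5^3 * 7; sigma = (1 + 2) * (1 + 3) * (1 + 5 + 25 + 125) * (1 + 7) = 3 * 4 * 156 * 8 = 14976; answer 14976

14976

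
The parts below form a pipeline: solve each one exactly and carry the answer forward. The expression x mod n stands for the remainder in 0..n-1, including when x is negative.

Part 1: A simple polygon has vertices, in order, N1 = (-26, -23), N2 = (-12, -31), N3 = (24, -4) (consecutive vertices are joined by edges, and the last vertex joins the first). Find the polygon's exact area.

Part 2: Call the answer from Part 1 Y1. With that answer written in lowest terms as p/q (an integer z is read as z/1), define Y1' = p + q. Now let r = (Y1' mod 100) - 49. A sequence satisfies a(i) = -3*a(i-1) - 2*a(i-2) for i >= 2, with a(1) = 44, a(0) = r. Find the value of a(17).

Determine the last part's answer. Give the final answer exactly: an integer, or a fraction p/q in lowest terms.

3801074

Part 1: cross terms: (-26*-31 - -12*-23)=530, (-12*-4 - 24*-31)=792, (24*-23 - -26*-4)=-656; twice the area = |666| = 666; area = 333; answer 333
Part 2: Y1 = 333; threaded value p + q = 334; r = -15; a(2) = -3*(44) - 2*(-15) = -102; iterating: a(2)=-102, a(3)=218, a(4)=-450, a(5)=914, a(6)=-1842, a(7)=3698, a(8)=-7410, a(9)=14834, a(10)=-29682, a(11)=59378, a(12)=-118770, a(13)=237554, a(14)=-475122, a(15)=950258, a(16)=-1900530, a(17)=3801074; answer 3801074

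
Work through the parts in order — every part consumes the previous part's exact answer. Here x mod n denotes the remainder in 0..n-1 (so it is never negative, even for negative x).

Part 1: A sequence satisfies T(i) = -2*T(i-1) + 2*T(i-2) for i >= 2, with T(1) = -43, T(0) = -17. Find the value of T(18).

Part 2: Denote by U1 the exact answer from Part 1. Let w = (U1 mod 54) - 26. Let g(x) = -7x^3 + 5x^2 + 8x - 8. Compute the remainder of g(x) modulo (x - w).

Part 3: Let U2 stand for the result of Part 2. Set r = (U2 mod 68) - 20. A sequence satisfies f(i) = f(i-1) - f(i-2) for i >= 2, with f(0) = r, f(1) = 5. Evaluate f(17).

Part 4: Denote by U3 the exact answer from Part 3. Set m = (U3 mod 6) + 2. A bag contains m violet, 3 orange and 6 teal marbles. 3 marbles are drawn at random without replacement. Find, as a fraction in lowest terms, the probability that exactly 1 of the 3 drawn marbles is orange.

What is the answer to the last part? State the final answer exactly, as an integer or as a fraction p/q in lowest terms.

27/55

Part 1: T(2) = -2*(-43) + 2*(-17) = 52; iterating: T(2)=52, T(3)=-190, T(4)=484, T(5)=-1348, T(6)=3664, T(7)=-10024, T(8)=27376, T(9)=-74800, T(10)=204352, T(11)=-558304, T(12)=1525312, T(13)=-4167232, T(14)=11385088, T(15)=-31104640, T(16)=84979456, T(17)=-232168192, T(18)=634295296; answer 634295296
Part 2: U1 = 634295296; w = -16; remainder = value at the root: -7*(-16)^3 + 5*(-16)^2 + 8*(-16)^1 - 8 = (28672) + (1280) + (-128) + (-8) = 29816; answer 29816
Part 3: U2 = 29816; r = 12; f(2) = 1*(5) - 1*(12) = -7; iterating: f(2)=-7, f(3)=-12, f(4)=-5, f(5)=7, f(6)=12, f(7)=5, f(8)=-7, f(9)=-12, f(10)=-5, f(11)=7, f(12)=12, f(13)=5, f(14)=-7, f(15)=-12, f(16)=-5, f(17)=7; answer 7
Part 4: U3 = 7; m = 3; total draws C(12,3) = 220; favorable C(3,1)*C(9,2) = 108; P = 27/55; answer 27/55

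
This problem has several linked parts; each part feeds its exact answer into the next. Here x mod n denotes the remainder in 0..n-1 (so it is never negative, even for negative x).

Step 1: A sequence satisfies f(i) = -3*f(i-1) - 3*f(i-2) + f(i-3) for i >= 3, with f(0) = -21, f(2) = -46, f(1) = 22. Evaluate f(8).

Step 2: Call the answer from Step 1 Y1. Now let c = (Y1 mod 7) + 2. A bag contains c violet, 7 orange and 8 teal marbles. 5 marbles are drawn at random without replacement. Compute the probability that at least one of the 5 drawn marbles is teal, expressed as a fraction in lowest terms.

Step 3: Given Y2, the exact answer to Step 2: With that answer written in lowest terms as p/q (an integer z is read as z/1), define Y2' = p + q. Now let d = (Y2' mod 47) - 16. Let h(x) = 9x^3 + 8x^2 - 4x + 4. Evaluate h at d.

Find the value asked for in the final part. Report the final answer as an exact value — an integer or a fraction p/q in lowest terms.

Step 1: f(3) = -3*(-46) - 3*(22) + 1*(-21) = 51; iterating: f(3)=51, f(4)=7, f(5)=-220, f(6)=690, f(7)=-1403, f(8)=1919; answer 1919
Step 2: Y1 = 1919; c = 3; total draws C(18,5) = 8568; complement C(10,5) = 252; favorable 8568 - 252 = 8316; P = 33/34; answer 33/34
Step 3: Y2 = 33/34; threaded value p + q = 67; d = 4; 9*(4)^3 + 8*(4)^2 - 4*(4)^1 + 4 = (576) + (128) + (-16) + (4) = 692; answer 692

692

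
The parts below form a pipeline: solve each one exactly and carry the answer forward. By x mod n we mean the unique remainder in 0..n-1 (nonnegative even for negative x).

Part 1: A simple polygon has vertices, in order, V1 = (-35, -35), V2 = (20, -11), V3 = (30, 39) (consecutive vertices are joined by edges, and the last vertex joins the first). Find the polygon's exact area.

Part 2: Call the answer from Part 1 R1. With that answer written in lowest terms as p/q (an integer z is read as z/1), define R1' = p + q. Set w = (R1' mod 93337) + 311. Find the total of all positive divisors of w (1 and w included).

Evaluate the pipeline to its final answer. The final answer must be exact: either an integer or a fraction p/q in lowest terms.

Part 1: cross terms: (-35*-11 - 20*-35)=1085, (20*39 - 30*-11)=1110, (30*-35 - -35*39)=315; twice the area = |2510| = 2510; area = 1255; answer 1255
Part 2: R1 = 1255; threaded value p + q = 1256; w = 1567; 1567 is prime, so its only divisors are 1 and 1567; sigma = 1 + 1567 = 1568; answer 1568

1568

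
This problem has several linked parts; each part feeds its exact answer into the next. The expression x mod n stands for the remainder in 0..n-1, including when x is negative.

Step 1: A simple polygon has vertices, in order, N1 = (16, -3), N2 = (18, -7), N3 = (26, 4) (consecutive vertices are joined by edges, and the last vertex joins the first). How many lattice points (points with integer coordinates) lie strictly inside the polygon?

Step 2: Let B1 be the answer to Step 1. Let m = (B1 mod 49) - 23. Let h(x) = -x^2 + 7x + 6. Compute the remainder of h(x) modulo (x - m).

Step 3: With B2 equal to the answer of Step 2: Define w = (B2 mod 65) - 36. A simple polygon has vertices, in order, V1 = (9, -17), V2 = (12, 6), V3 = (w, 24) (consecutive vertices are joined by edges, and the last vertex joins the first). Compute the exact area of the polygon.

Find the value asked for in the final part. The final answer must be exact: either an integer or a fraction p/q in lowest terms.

372

Step 1: cross terms: (16*-7 - 18*-3)=-58, (18*4 - 26*-7)=254, (26*-3 - 16*4)=-142; twice the area = |54| = 54; area = 27; boundary points = 2 + 1 + 1 = 4; strictly interior points = area - boundary/2 + 1 = 26; answer 26
Step 2: B1 = 26; m = 3; remainder = value at the root: -1*(3)^2 + 7*(3)^1 + 6 = (-9) + (21) + (6) = 18; answer 18
Step 3: B2 = 18; w = -18; cross terms: (9*6 - 12*-17)=258, (12*24 - -18*6)=396, (-18*-17 - 9*24)=90; twice the area = |744| = 744; area = 372; answer 372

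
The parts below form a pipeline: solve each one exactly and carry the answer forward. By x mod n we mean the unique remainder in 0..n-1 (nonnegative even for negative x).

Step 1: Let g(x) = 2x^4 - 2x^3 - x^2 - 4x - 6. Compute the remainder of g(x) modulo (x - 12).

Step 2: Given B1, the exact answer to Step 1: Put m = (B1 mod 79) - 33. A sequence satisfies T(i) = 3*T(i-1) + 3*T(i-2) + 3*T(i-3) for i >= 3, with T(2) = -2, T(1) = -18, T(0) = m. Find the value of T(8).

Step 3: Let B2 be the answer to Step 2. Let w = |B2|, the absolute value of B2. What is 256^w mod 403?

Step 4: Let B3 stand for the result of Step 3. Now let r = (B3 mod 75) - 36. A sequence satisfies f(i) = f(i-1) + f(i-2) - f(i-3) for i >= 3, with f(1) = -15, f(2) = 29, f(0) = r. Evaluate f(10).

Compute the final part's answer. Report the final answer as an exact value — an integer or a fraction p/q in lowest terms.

Step 1: remainder = value at the root: 2*(12)^4 - 2*(12)^3 - 1*(12)^2 - 4*(12)^1 - 6 = (41472) + (-3456) + (-144) + (-48) + (-6) = 37818; answer 37818
Step 2: B1 = 37818; m = 23; T(3) = 3*(-2) + 3*(-18) + 3*(23) = 9; iterating: T(3)=9, T(4)=-33, T(5)=-78, T(6)=-306, T(7)=-1251, T(8)=-4905; answer -4905
Step 3: B2 = -4905; w = 4905; squarings mod 403: 256^1=256, 256^2=250, 256^4=35, 256^8=16, 256^16=256, 256^32=250, 256^64=35, 256^128=16, 256^256=256, 256^512=250, 256^1024=35, 256^2048=16, 256^4096=256; 256^4905 = 256^1 * 256^8 * 256^32 * 256^256 * 256^512 * 256^4096 = 1 (mod 403); answer 1
Step 4: B3 = 1; r = -35; f(3) = 1*(29) + 1*(-15) - 1*(-35) = 49; iterating: f(3)=49, f(4)=93, f(5)=113, f(6)=157, f(7)=177, f(8)=221, f(9)=241, f(10)=285; answer 285

285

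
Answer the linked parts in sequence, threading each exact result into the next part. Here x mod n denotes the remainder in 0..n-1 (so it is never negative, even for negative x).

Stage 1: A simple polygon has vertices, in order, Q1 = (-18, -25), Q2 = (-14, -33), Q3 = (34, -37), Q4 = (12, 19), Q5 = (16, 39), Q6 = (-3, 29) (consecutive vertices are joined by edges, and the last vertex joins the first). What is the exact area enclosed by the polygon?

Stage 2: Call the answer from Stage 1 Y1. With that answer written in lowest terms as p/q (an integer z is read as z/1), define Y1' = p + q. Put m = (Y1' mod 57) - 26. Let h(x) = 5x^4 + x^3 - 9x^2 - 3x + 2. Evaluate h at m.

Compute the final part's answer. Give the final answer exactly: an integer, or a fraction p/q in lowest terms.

1667450

Stage 1: cross terms: (-18*-33 - -14*-25)=244, (-14*-37 - 34*-33)=1640, (34*19 - 12*-37)=1090, (12*39 - 16*19)=164, (16*29 - -3*39)=581, (-3*-25 - -18*29)=597; twice the area = |4316| = 4316; area = 2158; answer 2158
Stage 2: Y1 = 2158; threaded value p + q = 2159; m = 24; 5*(24)^4 + 1*(24)^3 - 9*(24)^2 - 3*(24)^1 + 2 = (1658880) + (13824) + (-5184) + (-72) + (2) = 1667450; answer 1667450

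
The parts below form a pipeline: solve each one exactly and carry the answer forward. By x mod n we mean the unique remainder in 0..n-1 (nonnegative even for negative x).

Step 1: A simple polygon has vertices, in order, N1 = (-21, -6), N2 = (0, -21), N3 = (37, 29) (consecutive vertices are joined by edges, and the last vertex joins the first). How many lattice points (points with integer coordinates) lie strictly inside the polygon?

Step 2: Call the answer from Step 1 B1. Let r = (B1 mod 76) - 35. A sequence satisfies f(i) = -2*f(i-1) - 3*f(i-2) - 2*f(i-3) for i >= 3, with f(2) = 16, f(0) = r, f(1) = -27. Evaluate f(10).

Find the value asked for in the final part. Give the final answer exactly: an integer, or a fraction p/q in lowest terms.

Step 1: cross terms: (-21*-21 - 0*-6)=441, (0*29 - 37*-21)=777, (37*-6 - -21*29)=387; twice the area = |1605| = 1605; area = 1605/2; boundary points = 3 + 1 + 1 = 5; strictly interior points = area - boundary/2 + 1 = 801; answer 801
Step 2: B1 = 801; r = 6; f(3) = -2*(16) - 3*(-27) - 2*(6) = 37; iterating: f(3)=37, f(4)=-68, f(5)=-7, f(6)=144, f(7)=-131, f(8)=-156, f(9)=417, f(10)=-104; answer -104

-104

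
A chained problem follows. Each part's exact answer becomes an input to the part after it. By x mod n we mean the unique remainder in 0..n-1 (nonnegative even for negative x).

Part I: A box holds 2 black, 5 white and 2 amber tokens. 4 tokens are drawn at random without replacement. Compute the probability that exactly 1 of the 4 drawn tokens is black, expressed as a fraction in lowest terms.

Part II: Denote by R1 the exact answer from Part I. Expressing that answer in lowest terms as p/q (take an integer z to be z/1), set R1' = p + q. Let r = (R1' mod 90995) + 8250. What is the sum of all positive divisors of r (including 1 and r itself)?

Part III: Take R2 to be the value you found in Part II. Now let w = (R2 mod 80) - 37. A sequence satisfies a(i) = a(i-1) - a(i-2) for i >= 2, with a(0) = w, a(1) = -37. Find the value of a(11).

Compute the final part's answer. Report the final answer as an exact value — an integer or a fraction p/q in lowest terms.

70

Part I: total draws C(9,4) = 126; favorable C(2,1)*C(7,3) = 70; P = 5/9; answer 5/9
Part II: R1 = 5/9; threaded value p + q = 14; r = 8264; 8264 = 2^3 * 1033; sigma = (1 + 2 + 4 + 8) * (1 + 1033) = 15 * 1034 = 15510; answer 15510
Part III: R2 = 15510; w = 33; a(2) = 1*(-37) - 1*(33) = -70; iterating: a(2)=-70, a(3)=-33, a(4)=37, a(5)=70, a(6)=33, a(7)=-37, a(8)=-70, a(9)=-33, a(10)=37, a(11)=70; answer 70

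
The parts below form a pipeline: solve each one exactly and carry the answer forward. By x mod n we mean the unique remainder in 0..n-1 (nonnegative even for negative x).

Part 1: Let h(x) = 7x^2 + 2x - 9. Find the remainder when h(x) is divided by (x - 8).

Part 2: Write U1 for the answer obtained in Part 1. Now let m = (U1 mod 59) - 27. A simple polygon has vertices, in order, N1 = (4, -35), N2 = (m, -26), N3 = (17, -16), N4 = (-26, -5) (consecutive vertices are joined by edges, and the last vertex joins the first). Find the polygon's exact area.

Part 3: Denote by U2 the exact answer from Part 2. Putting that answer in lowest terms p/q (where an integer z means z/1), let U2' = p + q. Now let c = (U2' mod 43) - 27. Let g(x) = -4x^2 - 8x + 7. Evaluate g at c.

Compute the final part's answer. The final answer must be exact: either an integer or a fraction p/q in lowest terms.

-889

Part 1: remainder = value at the root: 7*(8)^2 + 2*(8)^1 - 9 = (448) + (16) + (-9) = 455; answer 455
Part 2: U1 = 455; m = 15; cross terms: (4*-26 - 15*-35)=421, (15*-16 - 17*-26)=202, (17*-5 - -26*-16)=-501, (-26*-35 - 4*-5)=930; twice the area = |1052| = 1052; area = 526; answer 526
Part 3: U2 = 526; threaded value p + q = 527; c = -16; -4*(-16)^2 - 8*(-16)^1 + 7 = (-1024) + (128) + (7) = -889; answer -889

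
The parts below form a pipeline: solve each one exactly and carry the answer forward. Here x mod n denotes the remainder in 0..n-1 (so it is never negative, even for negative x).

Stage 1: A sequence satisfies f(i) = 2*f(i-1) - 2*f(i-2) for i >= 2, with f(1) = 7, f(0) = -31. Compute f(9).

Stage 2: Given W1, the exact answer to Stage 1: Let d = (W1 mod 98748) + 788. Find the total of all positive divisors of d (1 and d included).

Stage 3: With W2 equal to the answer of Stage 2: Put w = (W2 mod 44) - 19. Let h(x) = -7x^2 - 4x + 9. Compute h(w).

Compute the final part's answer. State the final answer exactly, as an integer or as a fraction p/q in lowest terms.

Stage 1: f(2) = 2*(7) - 2*(-31) = 76; iterating: f(2)=76, f(3)=138, f(4)=124, f(5)=-28, f(6)=-304, f(7)=-552, f(8)=-496, f(9)=112; answer 112
Stage 2: W1 = 112; d = 900; 900 = 2^2 * 3^2 * 5^2; sigma = (1 + 2 + 4) * (1 + 3 + 9) * (1 + 5 + 25) = 7 * 13 * 31 = 2821; answer 2821
Stage 3: W2 = 2821; w = -14; -7*(-14)^2 - 4*(-14)^1 + 9 = (-1372) + (56) + (9) = -1307; answer -1307

-1307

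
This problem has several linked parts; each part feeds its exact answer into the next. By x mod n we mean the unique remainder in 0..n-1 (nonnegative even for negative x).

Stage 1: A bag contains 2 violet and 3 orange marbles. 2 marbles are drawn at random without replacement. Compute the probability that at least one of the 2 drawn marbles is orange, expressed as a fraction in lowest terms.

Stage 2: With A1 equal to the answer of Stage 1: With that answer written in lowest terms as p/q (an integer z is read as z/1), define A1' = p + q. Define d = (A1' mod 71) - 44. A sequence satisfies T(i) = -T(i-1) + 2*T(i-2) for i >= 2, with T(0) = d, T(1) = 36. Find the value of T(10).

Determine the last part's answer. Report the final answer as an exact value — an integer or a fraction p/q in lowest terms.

Stage 1: total draws C(5,2) = 10; complement C(2,2) = 1; favorable 10 - 1 = 9; P = 9/10; answer 9/10
Stage 2: A1 = 9/10; threaded value p + q = 19; d = -25; T(2) = -1*(36) + 2*(-25) = -86; iterating: T(2)=-86, T(3)=158, T(4)=-330, T(5)=646, T(6)=-1306, T(7)=2598, T(8)=-5210, T(9)=10406, T(10)=-20826; answer -20826

-20826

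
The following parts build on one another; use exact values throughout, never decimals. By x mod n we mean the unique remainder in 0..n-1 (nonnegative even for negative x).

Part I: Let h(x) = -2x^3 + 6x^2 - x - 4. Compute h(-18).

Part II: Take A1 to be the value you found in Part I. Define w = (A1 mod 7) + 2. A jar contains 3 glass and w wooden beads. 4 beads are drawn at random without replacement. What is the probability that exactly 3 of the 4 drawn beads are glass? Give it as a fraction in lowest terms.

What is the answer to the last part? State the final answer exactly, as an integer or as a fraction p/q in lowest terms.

2/5

Part I: -2*(-18)^3 + 6*(-18)^2 - 1*(-18)^1 - 4 = (11664) + (1944) + (18) + (-4) = 13622; answer 13622
Part II: A1 = 13622; w = 2; total draws C(5,4) = 5; favorable C(3,3)*C(2,1) = 2; P = 2/5; answer 2/5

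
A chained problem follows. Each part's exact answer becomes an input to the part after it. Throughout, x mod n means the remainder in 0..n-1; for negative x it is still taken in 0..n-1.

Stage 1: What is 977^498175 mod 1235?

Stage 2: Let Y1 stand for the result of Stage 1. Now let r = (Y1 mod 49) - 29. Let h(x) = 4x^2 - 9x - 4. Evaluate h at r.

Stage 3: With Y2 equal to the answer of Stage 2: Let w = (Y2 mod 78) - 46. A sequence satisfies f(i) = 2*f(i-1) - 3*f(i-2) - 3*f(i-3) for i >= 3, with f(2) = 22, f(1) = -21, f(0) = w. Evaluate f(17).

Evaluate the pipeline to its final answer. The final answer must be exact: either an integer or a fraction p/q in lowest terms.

Stage 1: squarings mod 1235: 977^1=977, 977^2=1109, 977^4=1056, 977^8=1166, 977^16=1056, 977^32=1166, 977^64=1056, 977^128=1166, 977^256=1056, 977^512=1166, 977^1024=1056, 977^2048=1166, 977^4096=1056, 977^8192=1166, 977^16384=1056, 977^32768=1166, 977^65536=1056, 977^131072=1166, 977^262144=1056; 977^498175 = 977^1 * 977^2 * 977^4 * 977^8 * 977^16 * 977^32 * 977^64 * 977^128 * 977^256 * 977^2048 * 977^4096 * 977^32768 * 977^65536 * 977^131072 * 977^262144 = 388 (mod 1235); answer 388
Stage 2: Y1 = 388; r = 16; 4*(16)^2 - 9*(16)^1 - 4 = (1024) + (-144) + (-4) = 876; answer 876
Stage 3: Y2 = 876; w = -28; f(3) = 2*(22) - 3*(-21) - 3*(-28) = 191; iterating: f(3)=191, f(4)=379, f(5)=119, f(6)=-1472, f(7)=-4438, f(8)=-4817, f(9)=8096, f(10)=43957, f(11)=78077, f(12)=-5, f(13)=-366112, f(14)=-966440, f(15)=-834529, f(16)=2328598, f(17)=10060103; answer 10060103

10060103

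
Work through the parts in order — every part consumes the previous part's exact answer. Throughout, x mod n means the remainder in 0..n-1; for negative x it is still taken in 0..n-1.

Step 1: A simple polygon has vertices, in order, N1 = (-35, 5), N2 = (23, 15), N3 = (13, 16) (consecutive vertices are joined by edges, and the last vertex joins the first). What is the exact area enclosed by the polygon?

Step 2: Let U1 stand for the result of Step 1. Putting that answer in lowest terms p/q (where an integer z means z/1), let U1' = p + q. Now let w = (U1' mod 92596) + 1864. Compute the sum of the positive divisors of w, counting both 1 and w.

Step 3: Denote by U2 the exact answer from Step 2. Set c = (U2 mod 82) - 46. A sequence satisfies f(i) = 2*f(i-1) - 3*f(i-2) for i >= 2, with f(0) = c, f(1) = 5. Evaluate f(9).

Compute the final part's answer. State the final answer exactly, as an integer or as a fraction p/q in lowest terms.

29

Step 1: cross terms: (-35*15 - 23*5)=-640, (23*16 - 13*15)=173, (13*5 - -35*16)=625; twice the area = |158| = 158; area = 79; answer 79
Step 2: U1 = 79; threaded value p + q = 80; w = 1944; 1944 = 2^3 * 3^5; sigma = (1 + 2 + 4 + 8) * (1 + 3 + 9 + 27 + 81 + 243) = 15 * 364 = 5460; answer 5460
Step 3: U2 = 5460; c = 2; f(2) = 2*(5) - 3*(2) = 4; iterating: f(2)=4, f(3)=-7, f(4)=-26, f(5)=-31, f(6)=16, f(7)=125, f(8)=202, f(9)=29; answer 29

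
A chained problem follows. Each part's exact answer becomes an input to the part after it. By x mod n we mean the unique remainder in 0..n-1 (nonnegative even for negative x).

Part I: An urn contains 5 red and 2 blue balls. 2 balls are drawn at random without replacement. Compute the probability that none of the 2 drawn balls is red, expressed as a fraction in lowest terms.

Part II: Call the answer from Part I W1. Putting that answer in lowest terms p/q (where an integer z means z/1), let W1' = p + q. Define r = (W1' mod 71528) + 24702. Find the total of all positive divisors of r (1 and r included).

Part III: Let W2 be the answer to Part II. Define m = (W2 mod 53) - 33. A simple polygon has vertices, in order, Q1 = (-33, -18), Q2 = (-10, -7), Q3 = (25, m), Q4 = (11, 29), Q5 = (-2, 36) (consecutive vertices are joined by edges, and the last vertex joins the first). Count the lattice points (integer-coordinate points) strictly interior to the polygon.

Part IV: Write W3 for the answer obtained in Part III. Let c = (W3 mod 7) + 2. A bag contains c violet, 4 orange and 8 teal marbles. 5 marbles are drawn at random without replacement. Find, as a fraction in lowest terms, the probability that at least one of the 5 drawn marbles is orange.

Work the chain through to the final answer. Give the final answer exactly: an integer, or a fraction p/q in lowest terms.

Part I: total draws C(7,2) = 21; favorable C(2,2) = 1; P = 1/21; answer 1/21
Part II: W1 = 1/21; threaded value p + q = 22; r = 24724; 24724 = 2^2 * 7 * 883; sigma = (1 + 2 + 4) * (1 + 7) * (1 + 883) = 7 * 8 * 884 = 49504; answer 49504
Part III: W2 = 49504; m = -31; cross terms: (-33*-7 - -10*-18)=51, (-10*-31 - 25*-7)=485, (25*29 - 11*-31)=1066, (11*36 - -2*29)=454, (-2*-18 - -33*36)=1224; twice the area = |3280| = 3280; area = 1640; boundary points = 1 + 1 + 2 + 1 + 1 = 6; strictly interior points = area - boundary/2 + 1 = 1638; answer 1638
Part IV: W3 = 1638; c = 2; total draws C(14,5) = 2002; complement C(10,5) = 252; favorable 2002 - 252 = 1750; P = 125/143; answer 125/143

125/143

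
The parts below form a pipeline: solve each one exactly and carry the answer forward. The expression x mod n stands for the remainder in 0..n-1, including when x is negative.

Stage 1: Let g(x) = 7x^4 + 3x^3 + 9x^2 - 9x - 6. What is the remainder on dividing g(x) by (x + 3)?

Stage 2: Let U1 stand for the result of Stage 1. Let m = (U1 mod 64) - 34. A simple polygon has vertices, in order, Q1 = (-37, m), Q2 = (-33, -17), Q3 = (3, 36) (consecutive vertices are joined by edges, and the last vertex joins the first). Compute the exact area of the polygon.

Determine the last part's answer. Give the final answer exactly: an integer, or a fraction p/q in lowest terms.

16

Stage 1: remainder = value at the root: 7*(-3)^4 + 3*(-3)^3 + 9*(-3)^2 - 9*(-3)^1 - 6 = (567) + (-81) + (81) + (27) + (-6) = 588; answer 588
Stage 2: U1 = 588; m = -22; cross terms: (-37*-17 - -33*-22)=-97, (-33*36 - 3*-17)=-1137, (3*-22 - -37*36)=1266; twice the area = |32| = 32; area = 16; answer 16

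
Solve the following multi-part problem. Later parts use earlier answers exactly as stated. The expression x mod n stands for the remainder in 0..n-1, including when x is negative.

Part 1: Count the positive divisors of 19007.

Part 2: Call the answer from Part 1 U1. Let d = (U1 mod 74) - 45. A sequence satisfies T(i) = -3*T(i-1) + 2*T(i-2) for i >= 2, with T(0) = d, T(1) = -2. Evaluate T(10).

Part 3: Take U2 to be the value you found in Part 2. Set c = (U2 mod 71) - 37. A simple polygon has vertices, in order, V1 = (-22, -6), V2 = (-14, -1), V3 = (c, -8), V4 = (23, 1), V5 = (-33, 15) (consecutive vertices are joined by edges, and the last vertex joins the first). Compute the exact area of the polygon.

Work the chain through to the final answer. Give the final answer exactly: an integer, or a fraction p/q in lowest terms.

Part 1: 19007 = 83 * 229; number of divisors = (1+1) * (1+1) = 4; answer 4
Part 2: U1 = 4; d = -41; T(2) = -3*(-2) + 2*(-41) = -76; iterating: T(2)=-76, T(3)=224, T(4)=-824, T(5)=2920, T(6)=-10408, T(7)=37064, T(8)=-132008, T(9)=470152, T(10)=-1674472; answer -1674472
Part 3: U2 = -1674472; c = 26; cross terms: (-22*-1 - -14*-6)=-62, (-14*-8 - 26*-1)=138, (26*1 - 23*-8)=210, (23*15 - -33*1)=378, (-33*-6 - -22*15)=528; twice the area = |1192| = 1192; area = 596; answer 596

596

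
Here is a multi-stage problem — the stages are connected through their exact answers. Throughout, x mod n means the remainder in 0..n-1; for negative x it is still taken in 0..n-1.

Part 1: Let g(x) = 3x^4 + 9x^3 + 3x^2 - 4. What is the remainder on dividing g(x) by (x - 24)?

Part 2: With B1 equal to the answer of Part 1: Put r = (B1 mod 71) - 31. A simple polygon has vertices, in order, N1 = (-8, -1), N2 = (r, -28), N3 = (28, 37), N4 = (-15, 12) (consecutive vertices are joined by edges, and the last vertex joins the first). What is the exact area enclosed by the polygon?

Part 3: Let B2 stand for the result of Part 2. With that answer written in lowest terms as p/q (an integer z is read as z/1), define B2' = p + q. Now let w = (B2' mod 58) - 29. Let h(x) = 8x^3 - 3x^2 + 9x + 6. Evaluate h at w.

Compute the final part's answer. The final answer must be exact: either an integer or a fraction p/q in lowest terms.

17192

Part 1: remainder = value at the root: 3*(24)^4 + 9*(24)^3 + 3*(24)^2 - 4 = (995328) + (124416) + (1728) + (-4) = 1121468; answer 1121468
Part 2: B1 = 1121468; r = -8; cross terms: (-8*-28 - -8*-1)=216, (-8*37 - 28*-28)=488, (28*12 - -15*37)=891, (-15*-1 - -8*12)=111; twice the area = |1706| = 1706; area = 853; answer 853
Part 3: B2 = 853; threaded value p + q = 854; w = 13; 8*(13)^3 - 3*(13)^2 + 9*(13)^1 + 6 = (17576) + (-507) + (117) + (6) = 17192; answer 17192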